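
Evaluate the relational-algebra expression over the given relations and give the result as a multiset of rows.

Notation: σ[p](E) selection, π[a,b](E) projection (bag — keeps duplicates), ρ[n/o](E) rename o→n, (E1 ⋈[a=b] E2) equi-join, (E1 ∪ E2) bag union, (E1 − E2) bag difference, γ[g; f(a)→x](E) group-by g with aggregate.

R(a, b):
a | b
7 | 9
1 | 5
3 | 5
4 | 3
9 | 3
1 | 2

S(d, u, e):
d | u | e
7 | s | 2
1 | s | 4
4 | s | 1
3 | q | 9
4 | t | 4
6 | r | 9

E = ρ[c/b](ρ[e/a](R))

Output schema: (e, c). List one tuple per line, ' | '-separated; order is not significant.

Per-node cardinality:
  R → 6
  ρ[e/a](R) → 6
  ρ[c/b](ρ[e/a](R)) → 6

== RESULT ==
e | c
1 | 2
1 | 5
3 | 5
4 | 3
7 | 9
9 | 3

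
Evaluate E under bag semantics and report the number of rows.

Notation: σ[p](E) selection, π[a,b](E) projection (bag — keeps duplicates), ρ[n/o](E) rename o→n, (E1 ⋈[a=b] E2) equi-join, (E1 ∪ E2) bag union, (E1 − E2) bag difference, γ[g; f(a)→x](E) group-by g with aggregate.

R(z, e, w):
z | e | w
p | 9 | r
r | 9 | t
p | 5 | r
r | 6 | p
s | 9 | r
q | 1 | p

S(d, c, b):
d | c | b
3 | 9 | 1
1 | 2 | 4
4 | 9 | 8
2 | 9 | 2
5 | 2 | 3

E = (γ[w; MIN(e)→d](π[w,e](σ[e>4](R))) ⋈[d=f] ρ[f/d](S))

Subexpression sizes:
  R → 6
  σ[e>4](R) → 5
  π[w,e](σ[e>4](R)) → 5
  γ[w; MIN(e)→d](π[w,e](σ[e>4](R))) → 3
  S → 5
  ρ[f/d](S) → 5
  (γ[w; MIN(e)→d](π[w,e](σ[e>4](R))) ⋈[d=f] ρ[f/d](S)) → 1

|E| = 1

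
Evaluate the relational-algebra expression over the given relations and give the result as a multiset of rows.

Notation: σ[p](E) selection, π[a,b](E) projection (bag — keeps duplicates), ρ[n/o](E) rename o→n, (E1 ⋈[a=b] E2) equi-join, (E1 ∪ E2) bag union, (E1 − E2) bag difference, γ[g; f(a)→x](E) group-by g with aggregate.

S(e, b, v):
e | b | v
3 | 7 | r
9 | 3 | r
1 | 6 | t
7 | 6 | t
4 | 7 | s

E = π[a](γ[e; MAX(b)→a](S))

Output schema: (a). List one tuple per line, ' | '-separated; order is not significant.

Per-node cardinality:
  S → 5
  γ[e; MAX(b)→a](S) → 5
  π[a](γ[e; MAX(b)→a](S)) → 5

== RESULT ==
a
3
6
6
7
7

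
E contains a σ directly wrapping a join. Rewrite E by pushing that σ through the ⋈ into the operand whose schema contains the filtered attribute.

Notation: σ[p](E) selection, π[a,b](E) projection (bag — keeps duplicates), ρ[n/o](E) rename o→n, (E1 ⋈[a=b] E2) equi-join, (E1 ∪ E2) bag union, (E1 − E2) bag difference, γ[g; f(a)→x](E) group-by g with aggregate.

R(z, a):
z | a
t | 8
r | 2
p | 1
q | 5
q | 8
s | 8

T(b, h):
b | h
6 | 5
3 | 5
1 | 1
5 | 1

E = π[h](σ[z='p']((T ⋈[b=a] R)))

σ filters on z, owned by the right side.
E' = π[h]((T ⋈[b=a] σ[z='p'](R)))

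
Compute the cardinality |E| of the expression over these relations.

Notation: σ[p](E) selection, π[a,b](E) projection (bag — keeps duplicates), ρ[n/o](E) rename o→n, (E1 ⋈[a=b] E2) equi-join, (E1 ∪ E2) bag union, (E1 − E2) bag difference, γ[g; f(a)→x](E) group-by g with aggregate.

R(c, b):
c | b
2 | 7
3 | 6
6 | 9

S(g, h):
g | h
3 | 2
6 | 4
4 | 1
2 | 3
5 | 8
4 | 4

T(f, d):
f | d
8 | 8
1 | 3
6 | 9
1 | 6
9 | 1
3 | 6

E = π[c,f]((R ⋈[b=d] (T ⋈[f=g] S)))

Row counts bottom-up:
  R → 3
  T → 6
  S → 6
  (T ⋈[f=g] S) → 2
  (R ⋈[b=d] (T ⋈[f=g] S)) → 2
  π[c,f]((R ⋈[b=d] (T ⋈[f=g] S))) → 2

|E| = 2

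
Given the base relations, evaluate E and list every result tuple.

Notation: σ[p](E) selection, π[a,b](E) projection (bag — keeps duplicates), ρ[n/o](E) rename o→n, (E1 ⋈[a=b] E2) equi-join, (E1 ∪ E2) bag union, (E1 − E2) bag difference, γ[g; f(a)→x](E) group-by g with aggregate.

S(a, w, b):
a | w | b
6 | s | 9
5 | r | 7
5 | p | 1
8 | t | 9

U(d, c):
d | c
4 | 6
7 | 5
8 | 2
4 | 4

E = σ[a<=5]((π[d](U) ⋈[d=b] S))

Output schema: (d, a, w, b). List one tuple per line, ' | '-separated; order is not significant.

Row counts bottom-up:
  U → 4
  π[d](U) → 4
  S → 4
  (π[d](U) ⋈[d=b] S) → 1
  σ[a<=5]((π[d](U) ⋈[d=b] S)) → 1

== RESULT ==
d | a | w | b
7 | 5 | r | 7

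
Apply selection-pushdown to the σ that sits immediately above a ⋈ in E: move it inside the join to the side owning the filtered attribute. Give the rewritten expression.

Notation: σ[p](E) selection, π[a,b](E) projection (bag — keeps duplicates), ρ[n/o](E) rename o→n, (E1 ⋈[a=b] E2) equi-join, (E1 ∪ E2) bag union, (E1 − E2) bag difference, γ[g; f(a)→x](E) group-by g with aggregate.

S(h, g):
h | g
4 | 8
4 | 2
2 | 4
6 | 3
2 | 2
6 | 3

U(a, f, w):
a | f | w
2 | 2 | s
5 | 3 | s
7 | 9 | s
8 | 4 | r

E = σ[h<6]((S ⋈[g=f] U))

σ filters on h, owned by the left side.
E' = (σ[h<6](S) ⋈[g=f] U)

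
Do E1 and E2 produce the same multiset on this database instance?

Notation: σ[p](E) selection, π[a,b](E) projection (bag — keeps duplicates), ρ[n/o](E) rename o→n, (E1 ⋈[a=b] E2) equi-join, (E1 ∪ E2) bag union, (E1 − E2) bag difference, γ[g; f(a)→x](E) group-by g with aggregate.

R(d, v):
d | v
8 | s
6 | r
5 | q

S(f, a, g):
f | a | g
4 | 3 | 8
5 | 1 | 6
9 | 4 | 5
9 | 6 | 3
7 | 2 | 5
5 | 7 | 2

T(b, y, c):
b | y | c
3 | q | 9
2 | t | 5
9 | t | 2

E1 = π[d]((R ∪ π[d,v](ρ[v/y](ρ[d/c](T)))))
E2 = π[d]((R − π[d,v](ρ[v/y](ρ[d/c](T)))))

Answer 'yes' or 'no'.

E1 per-node cardinality:
  R → 3
  T → 3
  ρ[d/c](T) → 3
  ρ[v/y](ρ[d/c](T)) → 3
  π[d,v](ρ[v/y](ρ[d/c](T))) → 3
  (R ∪ π[d,v](ρ[v/y](ρ[d/c](T)))) → 6
  π[d]((R ∪ π[d,v](ρ[v/y](ρ[d/c](T))))) → 6
E2 per-node cardinality:
  R → 3
  T → 3
  ρ[d/c](T) → 3
  ρ[v/y](ρ[d/c](T)) → 3
  π[d,v](ρ[v/y](ρ[d/c](T))) → 3
  (R − π[d,v](ρ[v/y](ρ[d/c](T)))) → 3
  π[d]((R − π[d,v](ρ[v/y](ρ[d/c](T))))) → 3

E1 result:
d
2
5
5
6
8
9
E2 result:
d
5
6
8
Witness: (2,) appears 1× in E1 but 0× in E2.

no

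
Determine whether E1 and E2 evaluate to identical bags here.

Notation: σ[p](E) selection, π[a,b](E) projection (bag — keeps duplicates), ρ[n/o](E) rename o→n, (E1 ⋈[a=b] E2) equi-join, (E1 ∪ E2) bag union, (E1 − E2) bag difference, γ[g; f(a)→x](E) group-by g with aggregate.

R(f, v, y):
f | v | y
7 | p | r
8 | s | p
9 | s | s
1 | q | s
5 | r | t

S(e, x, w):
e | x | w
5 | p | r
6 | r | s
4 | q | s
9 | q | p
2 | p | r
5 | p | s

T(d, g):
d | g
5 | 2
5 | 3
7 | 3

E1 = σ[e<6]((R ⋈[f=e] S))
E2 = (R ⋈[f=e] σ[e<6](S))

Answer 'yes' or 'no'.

E1 subexpression sizes:
  R → 5
  S → 6
  (R ⋈[f=e] S) → 3
  σ[e<6]((R ⋈[f=e] S)) → 2
E2 subexpression sizes:
  R → 5
  S → 6
  σ[e<6](S) → 4
  (R ⋈[f=e] σ[e<6](S)) → 2

E1 and E2 produce the same multiset:
f | v | y | e | x | w
5 | r | t | 5 | p | r
5 | r | t | 5 | p | s

yes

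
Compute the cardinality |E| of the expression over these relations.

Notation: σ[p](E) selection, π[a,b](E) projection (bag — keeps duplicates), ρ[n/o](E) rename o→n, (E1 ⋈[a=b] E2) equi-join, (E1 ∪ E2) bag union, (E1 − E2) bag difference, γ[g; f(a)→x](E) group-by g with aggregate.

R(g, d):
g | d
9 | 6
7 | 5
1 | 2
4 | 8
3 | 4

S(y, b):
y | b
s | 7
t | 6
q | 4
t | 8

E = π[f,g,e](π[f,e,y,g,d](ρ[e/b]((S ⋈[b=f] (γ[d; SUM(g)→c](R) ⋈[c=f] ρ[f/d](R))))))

Subexpression sizes:
  S → 4
  R → 5
  γ[d; SUM(g)→c](R) → 5
  R → 5
  ρ[f/d](R) → 5
  (γ[d; SUM(g)→c](R) ⋈[c=f] ρ[f/d](R)) → 1
  (S ⋈[b=f] (γ[d; SUM(g)→c](R) ⋈[c=f] ρ[f/d](R))) → 1
  ρ[e/b]((S ⋈[b=f] (γ[d; SUM(g)→c](R) ⋈[c=f] ρ[f/d](R)))) → 1
  π[f,e,y,g,d](ρ[e/b]((S ⋈[b=f] (γ[d; SUM(g)→c](R) ⋈[c=f] ρ[f/d](R))))) → 1
  π[f,g,e](π[f,e,y,g,d](ρ[e/b]((S ⋈[b=f] (γ[d; SUM(g)→c](R) ⋈[c=f] ρ[f/d](R)))))) → 1

|E| = 1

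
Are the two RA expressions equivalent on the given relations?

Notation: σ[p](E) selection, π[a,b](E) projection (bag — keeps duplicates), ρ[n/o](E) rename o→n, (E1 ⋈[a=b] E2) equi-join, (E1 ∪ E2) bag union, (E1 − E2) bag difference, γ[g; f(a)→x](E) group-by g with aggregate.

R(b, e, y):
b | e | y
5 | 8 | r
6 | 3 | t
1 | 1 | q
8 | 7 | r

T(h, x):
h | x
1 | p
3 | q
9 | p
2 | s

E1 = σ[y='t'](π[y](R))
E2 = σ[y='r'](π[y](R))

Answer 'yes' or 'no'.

E1 stepwise |·|:
  R → 4
  π[y](R) → 4
  σ[y='t'](π[y](R)) → 1
E2 stepwise |·|:
  R → 4
  π[y](R) → 4
  σ[y='r'](π[y](R)) → 2

E1 result:
y
t
E2 result:
y
r
r
Witness: ('t',) appears 1× in E1 but 0× in E2.

no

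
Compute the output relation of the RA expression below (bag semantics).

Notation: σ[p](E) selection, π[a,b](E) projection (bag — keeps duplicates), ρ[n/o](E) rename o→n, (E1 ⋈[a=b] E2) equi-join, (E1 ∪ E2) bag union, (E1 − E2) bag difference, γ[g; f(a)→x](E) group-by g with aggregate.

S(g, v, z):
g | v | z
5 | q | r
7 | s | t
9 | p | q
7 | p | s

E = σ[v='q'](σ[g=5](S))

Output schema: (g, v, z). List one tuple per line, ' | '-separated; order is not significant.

Subexpression sizes:
  S → 4
  σ[g=5](S) → 1
  σ[v='q'](σ[g=5](S)) → 1

== RESULT ==
g | v | z
5 | q | r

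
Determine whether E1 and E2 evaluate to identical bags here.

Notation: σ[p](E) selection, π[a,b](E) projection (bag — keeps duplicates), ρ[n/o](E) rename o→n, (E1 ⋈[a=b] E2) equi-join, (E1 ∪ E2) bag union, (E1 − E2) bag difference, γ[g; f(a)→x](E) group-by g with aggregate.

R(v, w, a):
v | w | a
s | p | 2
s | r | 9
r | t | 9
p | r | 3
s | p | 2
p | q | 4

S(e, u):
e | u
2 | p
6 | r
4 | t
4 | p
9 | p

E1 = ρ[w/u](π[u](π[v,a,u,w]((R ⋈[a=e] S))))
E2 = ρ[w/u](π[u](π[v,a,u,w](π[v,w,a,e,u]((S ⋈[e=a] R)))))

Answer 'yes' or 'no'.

E1 row counts bottom-up:
  R → 6
  S → 5
  (R ⋈[a=e] S) → 6
  π[v,a,u,w]((R ⋈[a=e] S)) → 6
  π[u](π[v,a,u,w]((R ⋈[a=e] S))) → 6
  ρ[w/u](π[u](π[v,a,u,w]((R ⋈[a=e] S)))) → 6
E2 row counts bottom-up:
  S → 5
  R → 6
  (S ⋈[e=a] R) → 6
  π[v,w,a,e,u]((S ⋈[e=a] R)) → 6
  π[v,a,u,w](π[v,w,a,e,u]((S ⋈[e=a] R))) → 6
  π[u](π[v,a,u,w](π[v,w,a,e,u]((S ⋈[e=a] R)))) → 6
  ρ[w/u](π[u](π[v,a,u,w](π[v,w,a,e,u]((S ⋈[e=a] R))))) → 6

E1 and E2 produce the same multiset:
w
p
p
p
p
p
t

yes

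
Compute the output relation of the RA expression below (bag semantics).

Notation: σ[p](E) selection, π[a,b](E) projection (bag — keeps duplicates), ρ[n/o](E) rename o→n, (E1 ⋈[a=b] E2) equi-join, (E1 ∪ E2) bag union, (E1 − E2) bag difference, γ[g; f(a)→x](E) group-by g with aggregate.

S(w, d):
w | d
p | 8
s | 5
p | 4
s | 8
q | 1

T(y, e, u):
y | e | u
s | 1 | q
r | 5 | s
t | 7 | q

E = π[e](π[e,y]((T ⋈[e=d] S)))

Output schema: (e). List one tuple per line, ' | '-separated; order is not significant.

Row counts bottom-up:
  T → 3
  S → 5
  (T ⋈[e=d] S) → 2
  π[e,y]((T ⋈[e=d] S)) → 2
  π[e](π[e,y]((T ⋈[e=d] S))) → 2

== RESULT ==
e
1
5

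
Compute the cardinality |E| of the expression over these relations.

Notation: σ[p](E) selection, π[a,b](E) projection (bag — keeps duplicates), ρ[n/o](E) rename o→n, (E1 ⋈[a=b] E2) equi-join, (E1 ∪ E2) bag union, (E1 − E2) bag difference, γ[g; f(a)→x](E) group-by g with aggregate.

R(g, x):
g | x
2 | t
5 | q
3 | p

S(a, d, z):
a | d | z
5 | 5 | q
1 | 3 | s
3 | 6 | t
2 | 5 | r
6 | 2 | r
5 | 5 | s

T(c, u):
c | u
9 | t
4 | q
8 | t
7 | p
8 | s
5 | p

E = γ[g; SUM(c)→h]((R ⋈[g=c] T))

Per-node cardinality:
  R → 3
  T → 6
  (R ⋈[g=c] T) → 1
  γ[g; SUM(c)→h]((R ⋈[g=c] T)) → 1

|E| = 1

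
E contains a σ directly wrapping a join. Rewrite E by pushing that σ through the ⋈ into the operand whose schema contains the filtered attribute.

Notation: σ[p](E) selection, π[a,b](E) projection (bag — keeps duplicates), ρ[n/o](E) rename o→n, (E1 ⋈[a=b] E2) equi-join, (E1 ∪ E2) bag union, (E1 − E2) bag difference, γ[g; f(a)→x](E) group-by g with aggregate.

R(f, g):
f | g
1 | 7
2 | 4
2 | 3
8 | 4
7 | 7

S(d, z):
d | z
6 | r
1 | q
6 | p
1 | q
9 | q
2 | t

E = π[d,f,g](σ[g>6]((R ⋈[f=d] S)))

σ filters on g, owned by the left side.
E' = π[d,f,g]((σ[g>6](R) ⋈[f=d] S))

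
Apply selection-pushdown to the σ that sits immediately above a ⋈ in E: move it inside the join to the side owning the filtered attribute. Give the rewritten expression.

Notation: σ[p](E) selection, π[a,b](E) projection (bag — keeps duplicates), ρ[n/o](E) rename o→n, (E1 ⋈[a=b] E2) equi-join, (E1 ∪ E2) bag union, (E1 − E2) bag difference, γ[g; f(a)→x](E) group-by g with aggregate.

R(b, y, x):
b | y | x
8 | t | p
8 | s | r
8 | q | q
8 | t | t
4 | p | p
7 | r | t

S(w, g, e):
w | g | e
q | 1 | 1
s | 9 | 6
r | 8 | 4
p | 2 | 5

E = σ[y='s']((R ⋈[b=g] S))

σ filters on y, owned by the left side.
E' = (σ[y='s'](R) ⋈[b=g] S)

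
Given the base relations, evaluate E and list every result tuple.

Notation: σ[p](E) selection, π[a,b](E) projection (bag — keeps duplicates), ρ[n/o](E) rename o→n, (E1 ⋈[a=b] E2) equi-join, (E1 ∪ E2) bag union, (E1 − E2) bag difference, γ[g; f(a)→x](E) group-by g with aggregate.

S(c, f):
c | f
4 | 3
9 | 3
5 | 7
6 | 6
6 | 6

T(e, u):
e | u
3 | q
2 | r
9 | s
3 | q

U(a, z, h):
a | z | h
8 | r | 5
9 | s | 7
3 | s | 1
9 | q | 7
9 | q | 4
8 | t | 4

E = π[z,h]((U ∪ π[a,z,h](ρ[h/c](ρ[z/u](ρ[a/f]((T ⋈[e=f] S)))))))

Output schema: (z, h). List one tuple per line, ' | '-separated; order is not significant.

Per-node cardinality:
  U → 6
  T → 4
  S → 5
  (T ⋈[e=f] S) → 4
  ρ[a/f]((T ⋈[e=f] S)) → 4
  ρ[z/u](ρ[a/f]((T ⋈[e=f] S))) → 4
  ρ[h/c](ρ[z/u](ρ[a/f]((T ⋈[e=f] S)))) → 4
  π[a,z,h](ρ[h/c](ρ[z/u](ρ[a/f]((T ⋈[e=f] S))))) → 4
  (U ∪ π[a,z,h](ρ[h/c](ρ[z/u](ρ[a/f]((T ⋈[e=f] S)))))) → 10
  π[z,h]((U ∪ π[a,z,h](ρ[h/c](ρ[z/u](ρ[a/f]((T ⋈[e=f] S))))))) → 10

== RESULT ==
z | h
q | 4
q | 4
q | 4
q | 7
q | 9
q | 9
r | 5
s | 1
s | 7
t | 4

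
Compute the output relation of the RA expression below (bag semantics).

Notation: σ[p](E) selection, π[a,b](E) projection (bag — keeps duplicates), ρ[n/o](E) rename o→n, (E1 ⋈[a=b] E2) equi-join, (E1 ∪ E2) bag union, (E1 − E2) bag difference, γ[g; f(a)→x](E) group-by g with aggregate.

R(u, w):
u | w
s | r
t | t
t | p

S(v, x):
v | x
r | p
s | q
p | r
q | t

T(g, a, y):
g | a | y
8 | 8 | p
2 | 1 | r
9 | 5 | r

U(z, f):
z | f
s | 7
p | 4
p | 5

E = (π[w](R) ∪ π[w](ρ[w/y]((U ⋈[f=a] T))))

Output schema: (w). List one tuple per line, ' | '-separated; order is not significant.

Subexpression sizes:
  R → 3
  π[w](R) → 3
  U → 3
  T → 3
  (U ⋈[f=a] T) → 1
  ρ[w/y]((U ⋈[f=a] T)) → 1
  π[w](ρ[w/y]((U ⋈[f=a] T))) → 1
  (π[w](R) ∪ π[w](ρ[w/y]((U ⋈[f=a] T)))) → 4

== RESULT ==
w
p
r
r
t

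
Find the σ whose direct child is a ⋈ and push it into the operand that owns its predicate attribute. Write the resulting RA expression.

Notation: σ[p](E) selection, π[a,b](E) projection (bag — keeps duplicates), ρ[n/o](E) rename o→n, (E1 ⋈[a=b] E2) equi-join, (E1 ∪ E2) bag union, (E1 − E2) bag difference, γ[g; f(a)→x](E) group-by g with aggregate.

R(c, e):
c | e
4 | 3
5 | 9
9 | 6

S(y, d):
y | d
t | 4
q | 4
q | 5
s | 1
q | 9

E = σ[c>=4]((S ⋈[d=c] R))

σ filters on c, owned by the right side.
E' = (S ⋈[d=c] σ[c>=4](R))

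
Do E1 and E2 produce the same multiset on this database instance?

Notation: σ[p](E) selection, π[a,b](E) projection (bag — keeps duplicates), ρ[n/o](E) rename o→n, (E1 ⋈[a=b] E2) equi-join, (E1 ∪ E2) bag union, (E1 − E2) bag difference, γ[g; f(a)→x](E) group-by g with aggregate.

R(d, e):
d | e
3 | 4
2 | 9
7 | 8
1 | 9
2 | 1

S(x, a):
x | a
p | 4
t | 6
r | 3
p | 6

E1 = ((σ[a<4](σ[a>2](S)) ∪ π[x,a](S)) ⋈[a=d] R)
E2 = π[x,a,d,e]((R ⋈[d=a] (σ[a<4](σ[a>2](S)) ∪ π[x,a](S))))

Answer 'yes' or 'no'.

E1 subexpression sizes:
  S → 4
  σ[a>2](S) → 4
  σ[a<4](σ[a>2](S)) → 1
  S → 4
  π[x,a](S) → 4
  (σ[a<4](σ[a>2](S)) ∪ π[x,a](S)) → 5
  R → 5
  ((σ[a<4](σ[a>2](S)) ∪ π[x,a](S)) ⋈[a=d] R) → 2
E2 subexpression sizes:
  R → 5
  S → 4
  σ[a>2](S) → 4
  σ[a<4](σ[a>2](S)) → 1
  S → 4
  π[x,a](S) → 4
  (σ[a<4](σ[a>2](S)) ∪ π[x,a](S)) → 5
  (R ⋈[d=a] (σ[a<4](σ[a>2](S)) ∪ π[x,a](S))) → 2
  π[x,a,d,e]((R ⋈[d=a] (σ[a<4](σ[a>2](S)) ∪ π[x,a](S)))) → 2

E1 and E2 produce the same multiset:
x | a | d | e
r | 3 | 3 | 4
r | 3 | 3 | 4

yes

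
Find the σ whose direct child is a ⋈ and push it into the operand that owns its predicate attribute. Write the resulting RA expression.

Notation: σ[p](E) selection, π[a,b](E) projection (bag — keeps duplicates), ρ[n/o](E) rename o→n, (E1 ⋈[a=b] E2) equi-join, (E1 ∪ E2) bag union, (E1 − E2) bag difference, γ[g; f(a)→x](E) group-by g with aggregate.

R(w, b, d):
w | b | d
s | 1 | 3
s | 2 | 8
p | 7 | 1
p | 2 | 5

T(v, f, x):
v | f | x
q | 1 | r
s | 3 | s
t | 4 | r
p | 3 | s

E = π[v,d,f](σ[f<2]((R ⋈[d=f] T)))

σ filters on f, owned by the right side.
E' = π[v,d,f]((R ⋈[d=f] σ[f<2](T)))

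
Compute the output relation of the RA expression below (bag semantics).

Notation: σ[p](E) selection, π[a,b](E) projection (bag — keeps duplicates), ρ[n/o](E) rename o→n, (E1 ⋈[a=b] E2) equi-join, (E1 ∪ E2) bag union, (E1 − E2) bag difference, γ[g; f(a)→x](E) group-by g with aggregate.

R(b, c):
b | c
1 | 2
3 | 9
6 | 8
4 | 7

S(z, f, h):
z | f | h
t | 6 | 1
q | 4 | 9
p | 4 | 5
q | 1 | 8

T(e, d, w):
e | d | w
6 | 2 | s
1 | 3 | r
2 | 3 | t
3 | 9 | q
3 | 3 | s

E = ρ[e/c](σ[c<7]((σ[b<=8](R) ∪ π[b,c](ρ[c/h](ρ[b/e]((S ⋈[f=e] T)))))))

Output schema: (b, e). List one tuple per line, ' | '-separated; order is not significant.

Per-node cardinality:
  R → 4
  σ[b<=8](R) → 4
  S → 4
  T → 5
  (S ⋈[f=e] T) → 2
  ρ[b/e]((S ⋈[f=e] T)) → 2
  ρ[c/h](ρ[b/e]((S ⋈[f=e] T))) → 2
  π[b,c](ρ[c/h](ρ[b/e]((S ⋈[f=e] T)))) → 2
  (σ[b<=8](R) ∪ π[b,c](ρ[c/h](ρ[b/e]((S ⋈[f=e] T))))) → 6
  σ[c<7]((σ[b<=8](R) ∪ π[b,c](ρ[c/h](ρ[b/e]((S ⋈[f=e] T)))))) → 2
  ρ[e/c](σ[c<7]((σ[b<=8](R) ∪ π[b,c](ρ[c/h](ρ[b/e]((S ⋈[f=e] T))))))) → 2

== RESULT ==
b | e
1 | 2
6 | 1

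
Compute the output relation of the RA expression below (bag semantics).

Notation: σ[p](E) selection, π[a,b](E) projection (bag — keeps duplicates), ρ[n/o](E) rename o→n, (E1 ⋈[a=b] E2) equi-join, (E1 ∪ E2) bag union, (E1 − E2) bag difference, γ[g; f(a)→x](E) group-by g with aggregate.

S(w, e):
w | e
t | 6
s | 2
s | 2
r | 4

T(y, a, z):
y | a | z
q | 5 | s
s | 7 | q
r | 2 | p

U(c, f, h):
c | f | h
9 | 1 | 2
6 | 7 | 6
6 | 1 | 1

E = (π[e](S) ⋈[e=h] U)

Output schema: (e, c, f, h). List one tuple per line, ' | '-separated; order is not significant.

Subexpression sizes:
  S → 4
  π[e](S) → 4
  U → 3
  (π[e](S) ⋈[e=h] U) → 3

== RESULT ==
e | c | f | h
2 | 9 | 1 | 2
2 | 9 | 1 | 2
6 | 6 | 7 | 6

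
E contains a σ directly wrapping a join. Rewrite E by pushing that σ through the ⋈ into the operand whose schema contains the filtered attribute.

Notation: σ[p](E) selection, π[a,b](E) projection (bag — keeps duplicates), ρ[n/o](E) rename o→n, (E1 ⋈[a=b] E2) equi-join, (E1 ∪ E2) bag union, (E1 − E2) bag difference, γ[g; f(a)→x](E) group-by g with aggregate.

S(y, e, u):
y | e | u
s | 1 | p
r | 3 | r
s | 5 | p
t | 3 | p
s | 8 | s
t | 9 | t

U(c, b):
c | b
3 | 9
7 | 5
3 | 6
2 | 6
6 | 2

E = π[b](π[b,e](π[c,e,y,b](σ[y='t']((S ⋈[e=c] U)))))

σ filters on y, owned by the left side.
E' = π[b](π[b,e](π[c,e,y,b]((σ[y='t'](S) ⋈[e=c] U))))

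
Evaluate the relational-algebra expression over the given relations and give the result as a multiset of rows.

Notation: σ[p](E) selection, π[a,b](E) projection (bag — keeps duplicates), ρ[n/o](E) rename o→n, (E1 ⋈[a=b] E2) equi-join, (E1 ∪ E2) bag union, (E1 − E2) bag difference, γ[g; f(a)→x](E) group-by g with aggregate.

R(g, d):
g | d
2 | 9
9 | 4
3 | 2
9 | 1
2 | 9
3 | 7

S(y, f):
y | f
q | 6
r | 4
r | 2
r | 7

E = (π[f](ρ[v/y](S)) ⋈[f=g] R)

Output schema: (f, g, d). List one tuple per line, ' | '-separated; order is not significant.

Subexpression sizes:
  S → 4
  ρ[v/y](S) → 4
  π[f](ρ[v/y](S)) → 4
  R → 6
  (π[f](ρ[v/y](S)) ⋈[f=g] R) → 2

== RESULT ==
f | g | d
2 | 2 | 9
2 | 2 | 9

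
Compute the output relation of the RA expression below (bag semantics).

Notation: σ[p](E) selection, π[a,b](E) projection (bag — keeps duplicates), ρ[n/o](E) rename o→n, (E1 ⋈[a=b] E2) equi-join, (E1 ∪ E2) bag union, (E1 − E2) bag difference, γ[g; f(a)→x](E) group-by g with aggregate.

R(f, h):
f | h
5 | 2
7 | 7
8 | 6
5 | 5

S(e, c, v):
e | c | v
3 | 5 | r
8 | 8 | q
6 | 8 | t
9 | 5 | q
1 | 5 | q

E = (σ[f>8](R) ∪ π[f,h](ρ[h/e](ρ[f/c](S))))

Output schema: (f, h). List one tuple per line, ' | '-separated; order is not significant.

Stepwise |·|:
  R → 4
  σ[f>8](R) → 0
  S → 5
  ρ[f/c](S) → 5
  ρ[h/e](ρ[f/c](S)) → 5
  π[f,h](ρ[h/e](ρ[f/c](S))) → 5
  (σ[f>8](R) ∪ π[f,h](ρ[h/e](ρ[f/c](S)))) → 5

== RESULT ==
f | h
5 | 1
5 | 3
5 | 9
8 | 6
8 | 8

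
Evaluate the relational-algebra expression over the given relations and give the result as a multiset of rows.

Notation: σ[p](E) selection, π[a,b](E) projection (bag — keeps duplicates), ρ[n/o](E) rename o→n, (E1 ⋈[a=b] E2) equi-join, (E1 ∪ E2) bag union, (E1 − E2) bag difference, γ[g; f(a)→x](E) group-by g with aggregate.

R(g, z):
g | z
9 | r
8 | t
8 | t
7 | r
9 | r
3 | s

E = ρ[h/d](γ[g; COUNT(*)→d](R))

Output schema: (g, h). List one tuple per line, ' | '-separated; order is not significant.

Row counts bottom-up:
  R → 6
  γ[g; COUNT(*)→d](R) → 4
  ρ[h/d](γ[g; COUNT(*)→d](R)) → 4

== RESULT ==
g | h
3 | 1
7 | 1
8 | 2
9 | 2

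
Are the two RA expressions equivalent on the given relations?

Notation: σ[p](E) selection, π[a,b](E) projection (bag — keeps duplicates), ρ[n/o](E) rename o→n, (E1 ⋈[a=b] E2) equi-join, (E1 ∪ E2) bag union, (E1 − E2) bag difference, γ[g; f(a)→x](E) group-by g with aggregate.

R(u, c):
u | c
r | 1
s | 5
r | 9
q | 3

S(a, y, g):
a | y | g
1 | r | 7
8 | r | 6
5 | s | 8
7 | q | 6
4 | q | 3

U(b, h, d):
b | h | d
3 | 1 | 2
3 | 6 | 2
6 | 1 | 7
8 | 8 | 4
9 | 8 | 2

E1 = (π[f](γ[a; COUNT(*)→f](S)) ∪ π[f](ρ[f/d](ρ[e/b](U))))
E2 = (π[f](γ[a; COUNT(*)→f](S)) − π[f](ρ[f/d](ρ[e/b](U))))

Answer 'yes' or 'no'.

E1 stepwise |·|:
  S → 5
  γ[a; COUNT(*)→f](S) → 5
  π[f](γ[a; COUNT(*)→f](S)) → 5
  U → 5
  ρ[e/b](U) → 5
  ρ[f/d](ρ[e/b](U)) → 5
  π[f](ρ[f/d](ρ[e/b](U))) → 5
  (π[f](γ[a; COUNT(*)→f](S)) ∪ π[f](ρ[f/d](ρ[e/b](U)))) → 10
E2 stepwise |·|:
  S → 5
  γ[a; COUNT(*)→f](S) → 5
  π[f](γ[a; COUNT(*)→f](S)) → 5
  U → 5
  ρ[e/b](U) → 5
  ρ[f/d](ρ[e/b](U)) → 5
  π[f](ρ[f/d](ρ[e/b](U))) → 5
  (π[f](γ[a; COUNT(*)→f](S)) − π[f](ρ[f/d](ρ[e/b](U)))) → 5

E1 result:
f
1
1
1
1
1
2
2
2
4
7
E2 result:
f
1
1
1
1
1
Witness: (7,) appears 1× in E1 but 0× in E2.

no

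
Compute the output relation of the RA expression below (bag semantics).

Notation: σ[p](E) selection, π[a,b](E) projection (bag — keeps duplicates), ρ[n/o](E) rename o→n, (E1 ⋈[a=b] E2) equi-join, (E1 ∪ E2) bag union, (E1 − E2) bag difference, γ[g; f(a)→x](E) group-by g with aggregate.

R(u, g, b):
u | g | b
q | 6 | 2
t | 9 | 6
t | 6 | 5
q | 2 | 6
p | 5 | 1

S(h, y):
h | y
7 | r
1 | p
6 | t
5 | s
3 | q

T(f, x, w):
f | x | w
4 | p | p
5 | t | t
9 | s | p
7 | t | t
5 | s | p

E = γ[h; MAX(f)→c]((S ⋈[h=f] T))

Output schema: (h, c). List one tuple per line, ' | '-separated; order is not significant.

Stepwise |·|:
  S → 5
  T → 5
  (S ⋈[h=f] T) → 3
  γ[h; MAX(f)→c]((S ⋈[h=f] T)) → 2

== RESULT ==
h | c
5 | 5
7 | 7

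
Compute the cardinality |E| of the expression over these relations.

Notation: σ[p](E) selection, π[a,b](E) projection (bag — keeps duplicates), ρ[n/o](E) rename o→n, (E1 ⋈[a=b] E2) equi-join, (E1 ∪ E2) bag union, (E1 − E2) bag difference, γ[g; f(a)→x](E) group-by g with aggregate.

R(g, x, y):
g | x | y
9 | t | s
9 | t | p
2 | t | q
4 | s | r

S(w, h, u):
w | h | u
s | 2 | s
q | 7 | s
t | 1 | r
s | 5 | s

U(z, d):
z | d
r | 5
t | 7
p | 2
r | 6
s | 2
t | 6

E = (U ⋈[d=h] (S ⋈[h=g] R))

Stepwise |·|:
  U → 6
  S → 4
  R → 4
  (S ⋈[h=g] R) → 1
  (U ⋈[d=h] (S ⋈[h=g] R)) → 2

|E| = 2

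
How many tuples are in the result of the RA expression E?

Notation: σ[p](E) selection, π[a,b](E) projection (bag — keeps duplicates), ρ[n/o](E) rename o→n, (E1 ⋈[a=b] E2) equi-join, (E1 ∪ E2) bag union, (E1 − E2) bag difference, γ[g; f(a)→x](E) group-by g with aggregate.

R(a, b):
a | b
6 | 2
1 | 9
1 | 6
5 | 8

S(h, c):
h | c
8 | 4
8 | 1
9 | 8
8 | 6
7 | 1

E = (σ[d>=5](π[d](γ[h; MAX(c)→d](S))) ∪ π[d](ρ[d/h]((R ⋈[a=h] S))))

Row counts bottom-up:
  S → 5
  γ[h; MAX(c)→d](S) → 3
  π[d](γ[h; MAX(c)→d](S)) → 3
  σ[d>=5](π[d](γ[h; MAX(c)→d](S))) → 2
  R → 4
  S → 5
  (R ⋈[a=h] S) → 0
  ρ[d/h]((R ⋈[a=h] S)) → 0
  π[d](ρ[d/h]((R ⋈[a=h] S))) → 0
  (σ[d>=5](π[d](γ[h; MAX(c)→d](S))) ∪ π[d](ρ[d/h]((R ⋈[a=h] S)))) → 2

|E| = 2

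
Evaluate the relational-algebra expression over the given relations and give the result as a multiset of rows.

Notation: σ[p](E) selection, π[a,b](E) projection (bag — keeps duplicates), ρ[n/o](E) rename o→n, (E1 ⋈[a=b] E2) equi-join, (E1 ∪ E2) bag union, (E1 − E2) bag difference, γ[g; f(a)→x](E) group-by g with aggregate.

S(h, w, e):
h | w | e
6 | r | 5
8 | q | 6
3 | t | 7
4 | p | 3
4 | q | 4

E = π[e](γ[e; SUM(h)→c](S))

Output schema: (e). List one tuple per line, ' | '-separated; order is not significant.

Per-node cardinality:
  S → 5
  γ[e; SUM(h)→c](S) → 5
  π[e](γ[e; SUM(h)→c](S)) → 5

== RESULT ==
e
3
4
5
6
7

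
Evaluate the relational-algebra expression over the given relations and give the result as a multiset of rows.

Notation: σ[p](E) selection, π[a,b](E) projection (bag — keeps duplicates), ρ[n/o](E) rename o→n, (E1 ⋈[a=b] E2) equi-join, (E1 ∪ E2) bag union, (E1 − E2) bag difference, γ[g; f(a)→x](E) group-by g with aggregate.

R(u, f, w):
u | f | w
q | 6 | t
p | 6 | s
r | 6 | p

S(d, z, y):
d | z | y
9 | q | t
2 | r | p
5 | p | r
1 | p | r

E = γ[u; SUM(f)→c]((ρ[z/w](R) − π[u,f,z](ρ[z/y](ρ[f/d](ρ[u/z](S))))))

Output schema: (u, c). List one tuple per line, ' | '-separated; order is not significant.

Row counts bottom-up:
  R → 3
  ρ[z/w](R) → 3
  S → 4
  ρ[u/z](S) → 4
  ρ[f/d](ρ[u/z](S)) → 4
  ρ[z/y](ρ[f/d](ρ[u/z](S))) → 4
  π[u,f,z](ρ[z/y](ρ[f/d](ρ[u/z](S)))) → 4
  (ρ[z/w](R) − π[u,f,z](ρ[z/y](ρ[f/d](ρ[u/z](S))))) → 3
  γ[u; SUM(f)→c]((ρ[z/w](R) − π[u,f,z](ρ[z/y](ρ[f/d](ρ[u/z](S)))))) → 3

== RESULT ==
u | c
p | 6
q | 6
r | 6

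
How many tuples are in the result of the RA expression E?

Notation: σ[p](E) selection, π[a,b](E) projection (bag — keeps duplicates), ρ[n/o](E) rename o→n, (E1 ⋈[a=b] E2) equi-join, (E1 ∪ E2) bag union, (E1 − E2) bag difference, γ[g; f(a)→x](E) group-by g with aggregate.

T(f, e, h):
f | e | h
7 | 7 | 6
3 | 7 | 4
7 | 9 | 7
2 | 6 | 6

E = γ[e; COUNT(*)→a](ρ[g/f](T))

Subexpression sizes:
  T → 4
  ρ[g/f](T) → 4
  γ[e; COUNT(*)→a](ρ[g/f](T)) → 3

|E| = 3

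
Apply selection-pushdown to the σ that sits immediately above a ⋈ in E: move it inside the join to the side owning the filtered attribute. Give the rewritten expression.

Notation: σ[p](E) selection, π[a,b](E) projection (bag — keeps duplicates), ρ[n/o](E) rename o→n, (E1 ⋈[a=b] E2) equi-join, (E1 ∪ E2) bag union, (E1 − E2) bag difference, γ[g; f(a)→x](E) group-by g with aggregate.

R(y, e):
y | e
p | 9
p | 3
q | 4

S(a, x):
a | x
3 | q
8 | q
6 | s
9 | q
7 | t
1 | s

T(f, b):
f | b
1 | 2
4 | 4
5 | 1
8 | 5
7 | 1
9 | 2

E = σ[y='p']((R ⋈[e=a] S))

σ filters on y, owned by the left side.
E' = (σ[y='p'](R) ⋈[e=a] S)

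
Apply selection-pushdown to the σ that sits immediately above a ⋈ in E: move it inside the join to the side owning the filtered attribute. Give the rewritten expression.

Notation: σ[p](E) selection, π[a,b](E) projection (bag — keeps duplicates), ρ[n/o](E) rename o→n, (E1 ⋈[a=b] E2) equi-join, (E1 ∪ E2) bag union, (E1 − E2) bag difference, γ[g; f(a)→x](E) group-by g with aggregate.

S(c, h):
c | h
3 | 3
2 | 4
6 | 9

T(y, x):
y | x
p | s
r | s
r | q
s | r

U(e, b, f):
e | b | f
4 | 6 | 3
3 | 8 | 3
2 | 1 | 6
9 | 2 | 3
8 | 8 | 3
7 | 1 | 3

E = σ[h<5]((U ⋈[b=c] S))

σ filters on h, owned by the right side.
E' = (U ⋈[b=c] σ[h<5](S))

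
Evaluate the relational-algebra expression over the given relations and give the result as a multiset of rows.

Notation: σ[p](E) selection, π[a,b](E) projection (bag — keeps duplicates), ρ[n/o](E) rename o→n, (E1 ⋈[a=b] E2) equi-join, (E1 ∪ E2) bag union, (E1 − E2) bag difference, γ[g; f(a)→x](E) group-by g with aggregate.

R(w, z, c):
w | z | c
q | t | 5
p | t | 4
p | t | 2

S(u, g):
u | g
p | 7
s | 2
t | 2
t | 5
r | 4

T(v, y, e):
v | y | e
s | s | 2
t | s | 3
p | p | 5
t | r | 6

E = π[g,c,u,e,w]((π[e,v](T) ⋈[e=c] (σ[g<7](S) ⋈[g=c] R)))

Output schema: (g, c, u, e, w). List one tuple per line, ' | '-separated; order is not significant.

Stepwise |·|:
  T → 4
  π[e,v](T) → 4
  S → 5
  σ[g<7](S) → 4
  R → 3
  (σ[g<7](S) ⋈[g=c] R) → 4
  (π[e,v](T) ⋈[e=c] (σ[g<7](S) ⋈[g=c] R)) → 3
  π[g,c,u,e,w]((π[e,v](T) ⋈[e=c] (σ[g<7](S) ⋈[g=c] R))) → 3

== RESULT ==
g | c | u | e | w
2 | 2 | s | 2 | p
2 | 2 | t | 2 | p
5 | 5 | t | 5 | q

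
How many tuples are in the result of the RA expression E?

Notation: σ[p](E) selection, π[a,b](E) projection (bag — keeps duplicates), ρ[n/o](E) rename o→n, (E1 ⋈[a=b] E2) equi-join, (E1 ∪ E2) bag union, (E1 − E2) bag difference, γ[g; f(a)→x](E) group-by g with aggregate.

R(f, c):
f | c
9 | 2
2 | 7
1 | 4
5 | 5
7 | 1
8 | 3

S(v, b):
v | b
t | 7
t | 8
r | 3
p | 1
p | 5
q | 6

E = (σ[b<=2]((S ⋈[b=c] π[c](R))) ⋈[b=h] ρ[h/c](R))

Stepwise |·|:
  S → 6
  R → 6
  π[c](R) → 6
  (S ⋈[b=c] π[c](R)) → 4
  σ[b<=2]((S ⋈[b=c] π[c](R))) → 1
  R → 6
  ρ[h/c](R) → 6
  (σ[b<=2]((S ⋈[b=c] π[c](R))) ⋈[b=h] ρ[h/c](R)) → 1

|E| = 1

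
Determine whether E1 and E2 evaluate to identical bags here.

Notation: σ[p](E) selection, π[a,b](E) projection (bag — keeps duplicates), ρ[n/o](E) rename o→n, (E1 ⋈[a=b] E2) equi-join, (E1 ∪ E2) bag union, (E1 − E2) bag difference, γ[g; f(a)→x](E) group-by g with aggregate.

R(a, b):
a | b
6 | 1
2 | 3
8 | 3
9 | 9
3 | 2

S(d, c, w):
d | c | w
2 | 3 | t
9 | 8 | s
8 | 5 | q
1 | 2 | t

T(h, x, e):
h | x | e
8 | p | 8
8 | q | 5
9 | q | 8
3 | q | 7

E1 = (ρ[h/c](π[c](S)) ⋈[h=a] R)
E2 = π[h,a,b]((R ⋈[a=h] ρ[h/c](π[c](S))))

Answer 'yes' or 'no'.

E1 row counts bottom-up:
  S → 4
  π[c](S) → 4
  ρ[h/c](π[c](S)) → 4
  R → 5
  (ρ[h/c](π[c](S)) ⋈[h=a] R) → 3
E2 row counts bottom-up:
  R → 5
  S → 4
  π[c](S) → 4
  ρ[h/c](π[c](S)) → 4
  (R ⋈[a=h] ρ[h/c](π[c](S))) → 3
  π[h,a,b]((R ⋈[a=h] ρ[h/c](π[c](S)))) → 3

E1 and E2 produce the same multiset:
h | a | b
2 | 2 | 3
3 | 3 | 2
8 | 8 | 3

yes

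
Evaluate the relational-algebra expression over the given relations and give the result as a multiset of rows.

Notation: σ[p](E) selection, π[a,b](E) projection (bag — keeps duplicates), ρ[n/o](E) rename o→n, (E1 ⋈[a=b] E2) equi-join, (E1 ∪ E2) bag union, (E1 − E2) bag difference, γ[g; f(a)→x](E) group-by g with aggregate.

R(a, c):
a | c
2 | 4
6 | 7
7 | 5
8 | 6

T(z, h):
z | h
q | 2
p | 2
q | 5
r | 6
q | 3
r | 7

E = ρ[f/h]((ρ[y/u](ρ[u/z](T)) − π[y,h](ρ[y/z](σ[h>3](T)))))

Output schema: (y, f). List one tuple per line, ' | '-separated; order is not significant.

Row counts bottom-up:
  T → 6
  ρ[u/z](T) → 6
  ρ[y/u](ρ[u/z](T)) → 6
  T → 6
  σ[h>3](T) → 3
  ρ[y/z](σ[h>3](T)) → 3
  π[y,h](ρ[y/z](σ[h>3](T))) → 3
  (ρ[y/u](ρ[u/z](T)) − π[y,h](ρ[y/z](σ[h>3](T)))) → 3
  ρ[f/h]((ρ[y/u](ρ[u/z](T)) − π[y,h](ρ[y/z](σ[h>3](T))))) → 3

== RESULT ==
y | f
p | 2
q | 2
q | 3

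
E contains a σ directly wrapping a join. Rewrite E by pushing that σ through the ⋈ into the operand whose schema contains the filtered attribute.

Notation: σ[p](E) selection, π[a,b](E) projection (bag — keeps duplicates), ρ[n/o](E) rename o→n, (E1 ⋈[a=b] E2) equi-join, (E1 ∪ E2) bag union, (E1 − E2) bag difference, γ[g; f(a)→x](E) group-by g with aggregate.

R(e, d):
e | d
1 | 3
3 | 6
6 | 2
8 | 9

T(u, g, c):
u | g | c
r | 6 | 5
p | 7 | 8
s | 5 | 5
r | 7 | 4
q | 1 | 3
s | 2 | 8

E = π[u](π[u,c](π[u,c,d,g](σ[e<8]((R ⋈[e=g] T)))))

σ filters on e, owned by the left side.
E' = π[u](π[u,c](π[u,c,d,g]((σ[e<8](R) ⋈[e=g] T))))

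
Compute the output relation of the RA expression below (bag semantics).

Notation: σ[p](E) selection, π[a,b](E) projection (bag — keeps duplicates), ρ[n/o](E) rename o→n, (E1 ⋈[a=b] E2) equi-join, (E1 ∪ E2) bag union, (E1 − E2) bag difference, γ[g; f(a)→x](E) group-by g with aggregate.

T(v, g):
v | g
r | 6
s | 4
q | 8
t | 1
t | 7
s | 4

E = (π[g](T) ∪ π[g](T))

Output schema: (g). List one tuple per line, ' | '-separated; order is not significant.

Stepwise |·|:
  T → 6
  π[g](T) → 6
  T → 6
  π[g](T) → 6
  (π[g](T) ∪ π[g](T)) → 12

== RESULT ==
g
1
1
4
4
4
4
6
6
7
7
8
8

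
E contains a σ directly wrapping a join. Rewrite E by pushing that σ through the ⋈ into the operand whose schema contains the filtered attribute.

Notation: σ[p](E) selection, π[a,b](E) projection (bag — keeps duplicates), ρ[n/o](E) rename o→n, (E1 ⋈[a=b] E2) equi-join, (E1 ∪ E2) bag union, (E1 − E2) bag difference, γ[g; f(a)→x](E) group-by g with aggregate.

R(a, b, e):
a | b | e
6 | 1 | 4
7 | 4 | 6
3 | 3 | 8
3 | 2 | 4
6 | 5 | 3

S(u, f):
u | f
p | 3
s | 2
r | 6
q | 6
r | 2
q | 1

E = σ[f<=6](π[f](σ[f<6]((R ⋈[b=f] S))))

σ filters on f, owned by the right side.
E' = σ[f<=6](π[f]((R ⋈[b=f] σ[f<6](S))))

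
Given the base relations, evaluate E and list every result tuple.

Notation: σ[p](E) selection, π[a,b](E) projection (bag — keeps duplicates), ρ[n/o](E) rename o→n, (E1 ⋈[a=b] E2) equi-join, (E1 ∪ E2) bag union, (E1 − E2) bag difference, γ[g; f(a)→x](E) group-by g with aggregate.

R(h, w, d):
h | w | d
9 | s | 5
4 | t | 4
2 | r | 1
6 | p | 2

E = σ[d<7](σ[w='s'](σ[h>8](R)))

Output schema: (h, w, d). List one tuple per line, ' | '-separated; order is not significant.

Stepwise |·|:
  R → 4
  σ[h>8](R) → 1
  σ[w='s'](σ[h>8](R)) → 1
  σ[d<7](σ[w='s'](σ[h>8](R))) → 1

== RESULT ==
h | w | d
9 | s | 5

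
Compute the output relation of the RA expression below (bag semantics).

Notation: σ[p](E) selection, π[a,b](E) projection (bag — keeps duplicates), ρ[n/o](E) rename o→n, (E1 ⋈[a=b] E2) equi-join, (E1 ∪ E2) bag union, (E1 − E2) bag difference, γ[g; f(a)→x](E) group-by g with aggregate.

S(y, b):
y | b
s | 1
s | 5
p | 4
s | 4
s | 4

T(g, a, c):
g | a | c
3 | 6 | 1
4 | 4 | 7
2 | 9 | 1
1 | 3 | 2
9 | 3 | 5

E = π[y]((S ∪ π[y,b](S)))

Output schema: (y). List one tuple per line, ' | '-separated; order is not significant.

Subexpression sizes:
  S → 5
  S → 5
  π[y,b](S) → 5
  (S ∪ π[y,b](S)) → 10
  π[y]((S ∪ π[y,b](S))) → 10

== RESULT ==
y
p
p
s
s
s
s
s
s
s
s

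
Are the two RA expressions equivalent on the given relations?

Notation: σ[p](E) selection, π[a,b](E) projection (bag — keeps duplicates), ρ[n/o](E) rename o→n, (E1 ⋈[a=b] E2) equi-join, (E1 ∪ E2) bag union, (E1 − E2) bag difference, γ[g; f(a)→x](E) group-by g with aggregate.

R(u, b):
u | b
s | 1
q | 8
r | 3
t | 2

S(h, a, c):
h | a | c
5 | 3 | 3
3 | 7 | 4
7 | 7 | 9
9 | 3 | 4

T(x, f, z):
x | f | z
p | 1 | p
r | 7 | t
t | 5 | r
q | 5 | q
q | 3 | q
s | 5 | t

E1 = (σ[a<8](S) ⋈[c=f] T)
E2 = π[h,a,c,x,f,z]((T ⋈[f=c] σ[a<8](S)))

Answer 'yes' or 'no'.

E1 stepwise |·|:
  S → 4
  σ[a<8](S) → 4
  T → 6
  (σ[a<8](S) ⋈[c=f] T) → 1
E2 stepwise |·|:
  T → 6
  S → 4
  σ[a<8](S) → 4
  (T ⋈[f=c] σ[a<8](S)) → 1
  π[h,a,c,x,f,z]((T ⋈[f=c] σ[a<8](S))) → 1

E1 and E2 produce the same multiset:
h | a | c | x | f | z
5 | 3 | 3 | q | 3 | q

yes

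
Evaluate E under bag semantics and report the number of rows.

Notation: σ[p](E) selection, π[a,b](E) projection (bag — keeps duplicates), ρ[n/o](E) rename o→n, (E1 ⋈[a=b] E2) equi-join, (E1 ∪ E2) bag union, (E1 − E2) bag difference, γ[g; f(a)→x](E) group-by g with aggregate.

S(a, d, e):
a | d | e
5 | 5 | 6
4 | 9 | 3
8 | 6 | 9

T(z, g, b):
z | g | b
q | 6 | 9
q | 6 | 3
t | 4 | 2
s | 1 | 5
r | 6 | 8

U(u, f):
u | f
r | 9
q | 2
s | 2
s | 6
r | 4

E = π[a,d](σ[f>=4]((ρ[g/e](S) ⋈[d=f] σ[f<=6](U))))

Stepwise |·|:
  S → 3
  ρ[g/e](S) → 3
  U → 5
  σ[f<=6](U) → 4
  (ρ[g/e](S) ⋈[d=f] σ[f<=6](U)) → 1
  σ[f>=4]((ρ[g/e](S) ⋈[d=f] σ[f<=6](U))) → 1
  π[a,d](σ[f>=4]((ρ[g/e](S) ⋈[d=f] σ[f<=6](U)))) → 1

|E| = 1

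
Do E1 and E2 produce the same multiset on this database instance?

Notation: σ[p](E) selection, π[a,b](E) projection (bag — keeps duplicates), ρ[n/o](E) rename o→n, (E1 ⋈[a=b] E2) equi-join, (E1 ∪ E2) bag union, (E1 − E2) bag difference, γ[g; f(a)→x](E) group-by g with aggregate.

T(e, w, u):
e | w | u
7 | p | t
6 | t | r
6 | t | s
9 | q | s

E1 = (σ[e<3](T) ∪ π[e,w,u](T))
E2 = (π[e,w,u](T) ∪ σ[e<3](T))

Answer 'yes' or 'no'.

E1 per-node cardinality:
  T → 4
  σ[e<3](T) → 0
  T → 4
  π[e,w,u](T) → 4
  (σ[e<3](T) ∪ π[e,w,u](T)) → 4
E2 per-node cardinality:
  T → 4
  π[e,w,u](T) → 4
  T → 4
  σ[e<3](T) → 0
  (π[e,w,u](T) ∪ σ[e<3](T)) → 4

E1 and E2 produce the same multiset:
e | w | u
6 | t | r
6 | t | s
7 | p | t
9 | q | s

yes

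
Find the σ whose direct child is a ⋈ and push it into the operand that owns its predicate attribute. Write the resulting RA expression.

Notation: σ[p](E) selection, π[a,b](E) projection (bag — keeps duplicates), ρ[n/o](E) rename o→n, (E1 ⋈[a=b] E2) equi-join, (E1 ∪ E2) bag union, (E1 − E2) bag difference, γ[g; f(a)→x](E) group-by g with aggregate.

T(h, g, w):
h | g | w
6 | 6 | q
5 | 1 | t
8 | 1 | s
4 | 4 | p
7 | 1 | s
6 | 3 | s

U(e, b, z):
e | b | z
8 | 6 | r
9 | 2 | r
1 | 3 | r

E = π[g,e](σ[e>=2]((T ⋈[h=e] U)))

σ filters on e, owned by the right side.
E' = π[g,e]((T ⋈[h=e] σ[e>=2](U)))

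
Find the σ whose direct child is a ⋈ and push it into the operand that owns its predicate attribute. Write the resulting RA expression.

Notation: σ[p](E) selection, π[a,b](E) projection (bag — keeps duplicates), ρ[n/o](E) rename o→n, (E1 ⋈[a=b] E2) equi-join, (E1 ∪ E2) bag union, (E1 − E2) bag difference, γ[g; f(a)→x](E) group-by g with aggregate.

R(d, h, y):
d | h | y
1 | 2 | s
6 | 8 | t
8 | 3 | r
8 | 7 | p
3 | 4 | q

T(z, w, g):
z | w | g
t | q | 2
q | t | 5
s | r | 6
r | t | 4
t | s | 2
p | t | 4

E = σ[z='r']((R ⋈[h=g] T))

σ filters on z, owned by the right side.
E' = (R ⋈[h=g] σ[z='r'](T))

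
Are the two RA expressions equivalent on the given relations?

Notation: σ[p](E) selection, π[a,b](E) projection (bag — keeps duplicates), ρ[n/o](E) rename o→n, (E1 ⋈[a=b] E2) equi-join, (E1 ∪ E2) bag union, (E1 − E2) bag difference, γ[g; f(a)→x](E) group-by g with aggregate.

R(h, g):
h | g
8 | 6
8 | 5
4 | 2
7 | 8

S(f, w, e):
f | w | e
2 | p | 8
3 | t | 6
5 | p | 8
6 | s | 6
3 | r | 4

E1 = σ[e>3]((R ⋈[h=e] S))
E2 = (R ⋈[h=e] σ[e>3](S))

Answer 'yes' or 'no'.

E1 per-node cardinality:
  R → 4
  S → 5
  (R ⋈[h=e] S) → 5
  σ[e>3]((R ⋈[h=e] S)) → 5
E2 per-node cardinality:
  R → 4
  S → 5
  σ[e>3](S) → 5
  (R ⋈[h=e] σ[e>3](S)) → 5

E1 and E2 produce the same multiset:
h | g | f | w | e
4 | 2 | 3 | r | 4
8 | 5 | 2 | p | 8
8 | 5 | 5 | p | 8
8 | 6 | 2 | p | 8
8 | 6 | 5 | p | 8

yes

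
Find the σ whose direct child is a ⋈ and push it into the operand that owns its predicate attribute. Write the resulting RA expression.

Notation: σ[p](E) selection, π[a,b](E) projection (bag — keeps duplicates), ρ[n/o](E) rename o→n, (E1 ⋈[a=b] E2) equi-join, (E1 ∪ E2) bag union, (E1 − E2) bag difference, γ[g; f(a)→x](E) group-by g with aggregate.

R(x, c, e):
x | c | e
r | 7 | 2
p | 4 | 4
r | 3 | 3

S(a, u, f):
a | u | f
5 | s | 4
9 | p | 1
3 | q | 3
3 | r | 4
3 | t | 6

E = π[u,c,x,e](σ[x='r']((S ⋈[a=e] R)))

σ filters on x, owned by the right side.
E' = π[u,c,x,e]((S ⋈[a=e] σ[x='r'](R)))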